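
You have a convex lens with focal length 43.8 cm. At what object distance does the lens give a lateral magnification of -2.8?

59.4 cm

m = −d_i/d_o ⇒ d_i = −m·d_o.
1/f = 1/d_o + 1/d_i = 1/d_o − 1/(m·d_o) = (1 − 1/m)/d_o, so d_o = f(1 − 1/m) = (43.80)(1 − 1/(-2.8)) = 59.4 cm.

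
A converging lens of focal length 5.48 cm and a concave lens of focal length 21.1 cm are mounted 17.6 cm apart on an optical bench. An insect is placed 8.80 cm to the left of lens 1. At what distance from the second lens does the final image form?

Lens 1: 1/d_i1 = 1/f₁ − 1/d_o1 = 1/(5.48) − 1/(8.80) = 0.06885, so d_i1 = 14.53 cm.
The intermediate image is 14.53 cm to the right of lens 1, which is 17.6 − (14.53) = 3.070 cm to the left of lens 2, so d_o2 = +3.070 cm.
Lens 2 is diverging, so f₂ = −21.1 cm.
Lens 2: 1/d_i2 = 1/f₂ − 1/d_o2 = 1/(-21.1) − 1/(3.070) = -0.3731, so d_i2 = -2.68 cm.
The final image is virtual, 2.68 cm to the left of lens 2 (overall magnification ≈ -1.4).

2.68 cm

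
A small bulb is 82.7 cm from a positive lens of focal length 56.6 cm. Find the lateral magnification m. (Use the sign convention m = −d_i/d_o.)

1/d_i = 1/f − 1/d_o = 1/(56.60) − 1/(82.7) = 0.005576, so d_i = 179.3 cm.
m = −d_i/d_o = −(179.3)/(82.7) = -2.17.
The image is real, inverted and enlarged, on the far side of the lens.

m = -2.17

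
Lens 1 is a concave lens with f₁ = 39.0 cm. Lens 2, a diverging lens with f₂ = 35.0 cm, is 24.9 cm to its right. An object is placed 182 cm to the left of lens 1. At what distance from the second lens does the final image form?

21.7 cm

Lens 1 is diverging, so f₁ = −39.0 cm.
Lens 1: 1/d_i1 = 1/f₁ − 1/d_o1 = 1/(-39.0) − 1/(182) = -0.03114, so d_i1 = -32.12 cm.
The intermediate image is 32.12 cm to the left of lens 1 (virtual), which is 24.9 − (-32.12) = 57.02 cm to the left of lens 2, so d_o2 = +57.02 cm.
Lens 2 is diverging, so f₂ = −35.0 cm.
Lens 2: 1/d_i2 = 1/f₂ − 1/d_o2 = 1/(-35.0) − 1/(57.02) = -0.04611, so d_i2 = -21.7 cm.
The final image is virtual, 21.7 cm to the left of lens 2 (overall magnification ≈ 0.067).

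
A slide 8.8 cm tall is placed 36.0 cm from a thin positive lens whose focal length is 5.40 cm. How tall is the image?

1/d_i = 1/f − 1/d_o = 1/(5.400) − 1/(36.0) = 0.1574, so d_i = 6.353 cm.
m = −d_i/d_o = -0.1765.
|h_i| = |m|·h_o = 0.1765 × 8.8 = 1.55 cm. The image is real, inverted and reduced, on the far side of the lens.

1.55 cm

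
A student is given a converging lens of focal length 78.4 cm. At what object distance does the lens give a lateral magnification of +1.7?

32.3 cm

m = −d_i/d_o ⇒ d_i = −m·d_o.
1/f = 1/d_o + 1/d_i = 1/d_o − 1/(m·d_o) = (1 − 1/m)/d_o, so d_o = f(1 − 1/m) = (78.40)(1 − 1/(+1.7)) = 32.3 cm.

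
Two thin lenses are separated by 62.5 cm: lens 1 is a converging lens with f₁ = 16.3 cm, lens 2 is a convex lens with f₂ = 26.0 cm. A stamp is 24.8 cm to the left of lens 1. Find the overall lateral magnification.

m = -4.51

Lens 1: 1/d_i1 = 1/(16.3) − 1/(24.8) = 0.02103, so d_i1 = 47.56 cm; m₁ = −d_i1/d_o1 = -1.918.
d_o2 = 62.5 − (47.56) = 14.94 cm.
Lens 2: 1/d_i2 = 1/(26.0) − 1/(14.94) = -0.02847, so d_i2 = -35.12 cm; m₂ = −d_i2/d_o2 = +2.351.
m = m₁·m₂ = (-1.918)(+2.351) = -4.51.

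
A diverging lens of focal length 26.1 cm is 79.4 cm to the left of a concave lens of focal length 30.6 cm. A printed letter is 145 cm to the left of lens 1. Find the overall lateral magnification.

f₁ = −26.1 cm (diverging).
Lens 1: 1/d_i1 = 1/(-26.1) − 1/(145) = -0.04521, so d_i1 = -22.12 cm; m₁ = −d_i1/d_o1 = +0.1526.
d_o2 = 79.4 − (-22.12) = 101.5 cm.
f₂ = −30.6 cm (diverging).
Lens 2: 1/d_i2 = 1/(-30.6) − 1/(101.5) = -0.04253, so d_i2 = -23.51 cm; m₂ = −d_i2/d_o2 = +0.2316.
m = m₁·m₂ = (+0.1526)(+0.2316) = +0.0353.

m = +0.0353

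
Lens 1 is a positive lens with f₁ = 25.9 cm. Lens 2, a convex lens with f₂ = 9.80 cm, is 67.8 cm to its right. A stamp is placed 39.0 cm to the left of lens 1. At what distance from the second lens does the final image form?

Lens 1: 1/d_i1 = 1/f₁ − 1/d_o1 = 1/(25.9) − 1/(39.0) = 0.01297, so d_i1 = 77.11 cm.
The intermediate image is 77.11 cm to the right of lens 1, which lies 9.310 cm to the right of lens 2 — a virtual object — so d_o2 = −9.310 cm.
Lens 2: 1/d_i2 = 1/f₂ − 1/d_o2 = 1/(9.80) − 1/(-9.310) = 0.2095, so d_i2 = 4.77 cm.
The final image is real, 4.77 cm to the right of lens 2 (overall magnification ≈ -1.0).

4.77 cm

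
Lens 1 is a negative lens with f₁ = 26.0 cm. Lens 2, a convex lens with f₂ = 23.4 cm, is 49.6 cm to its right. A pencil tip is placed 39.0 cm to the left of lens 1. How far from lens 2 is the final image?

Lens 1 is diverging, so f₁ = −26.0 cm.
Lens 1: 1/d_i1 = 1/f₁ − 1/d_o1 = 1/(-26.0) − 1/(39.0) = -0.06410, so d_i1 = -15.60 cm.
The intermediate image is 15.60 cm to the left of lens 1 (virtual), which is 49.6 − (-15.60) = 65.20 cm to the left of lens 2, so d_o2 = +65.20 cm.
Lens 2: 1/d_i2 = 1/f₂ − 1/d_o2 = 1/(23.4) − 1/(65.20) = 0.02740, so d_i2 = 36.5 cm.
The final image is real, 36.5 cm to the right of lens 2 (overall magnification ≈ -0.22).

36.5 cm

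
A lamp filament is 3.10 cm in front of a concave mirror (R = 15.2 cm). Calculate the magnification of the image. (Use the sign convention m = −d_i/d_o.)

f = R/2 = 15.2/2 = 7.600 cm.
1/d_i = 1/f − 1/d_o = 1/(7.600) − 1/(3.10) = -0.1910, so d_i = -5.236 cm.
m = −d_i/d_o = −(-5.236)/(3.10) = +1.69.
The image is virtual, upright and enlarged, behind the mirror.

m = +1.69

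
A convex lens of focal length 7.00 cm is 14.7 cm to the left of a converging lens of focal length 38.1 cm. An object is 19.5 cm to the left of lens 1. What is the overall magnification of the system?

Lens 1: 1/d_i1 = 1/(7.00) − 1/(19.5) = 0.09158, so d_i1 = 10.92 cm; m₁ = −d_i1/d_o1 = -0.5600.
d_o2 = 14.7 − (10.92) = 3.780 cm.
Lens 2: 1/d_i2 = 1/(38.1) − 1/(3.780) = -0.2383, so d_i2 = -4.196 cm; m₂ = −d_i2/d_o2 = +1.110.
m = m₁·m₂ = (-0.5600)(+1.110) = -0.622.

m = -0.622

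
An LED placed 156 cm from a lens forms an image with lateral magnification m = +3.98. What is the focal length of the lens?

m = −d_i/d_o ⇒ d_i = −m·d_o = −(+3.98)·(156) = -620.9 cm.
1/f = 1/d_o + 1/d_i = 1/(156) + 1/(-620.9) = 0.004800, so f = 208 cm.
Since f is positive, the lens is converging.

f = 208 cm (converging)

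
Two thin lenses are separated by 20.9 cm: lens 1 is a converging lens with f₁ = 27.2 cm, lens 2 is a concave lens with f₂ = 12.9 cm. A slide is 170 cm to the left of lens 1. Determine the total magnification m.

Lens 1: 1/d_i1 = 1/(27.2) − 1/(170) = 0.03088, so d_i1 = 32.38 cm; m₁ = −d_i1/d_o1 = -0.1905.
d_o2 = 20.9 − (32.38) = -11.48 cm (virtual object).
f₂ = −12.9 cm (diverging).
Lens 2: 1/d_i2 = 1/(-12.9) − 1/(-11.48) = 0.009589, so d_i2 = 104.3 cm; m₂ = −d_i2/d_o2 = +9.085.
m = m₁·m₂ = (-0.1905)(+9.085) = -1.73.

m = -1.73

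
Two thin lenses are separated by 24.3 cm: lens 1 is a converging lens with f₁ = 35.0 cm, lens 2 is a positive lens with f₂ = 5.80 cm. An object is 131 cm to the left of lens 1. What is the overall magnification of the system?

m = -0.0723

Lens 1: 1/d_i1 = 1/(35.0) − 1/(131) = 0.02094, so d_i1 = 47.76 cm; m₁ = −d_i1/d_o1 = -0.3646.
d_o2 = 24.3 − (47.76) = -23.46 cm (virtual object).
Lens 2: 1/d_i2 = 1/(5.80) − 1/(-23.46) = 0.2150, so d_i2 = 4.650 cm; m₂ = −d_i2/d_o2 = +0.1982.
m = m₁·m₂ = (-0.3646)(+0.1982) = -0.0723.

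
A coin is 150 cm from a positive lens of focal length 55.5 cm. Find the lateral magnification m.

1/d_i = 1/f − 1/d_o = 1/(55.50) − 1/(150) = 0.01135, so d_i = 88.10 cm.
m = −d_i/d_o = −(88.10)/(150) = -0.587.
The image is real, inverted and reduced, on the far side of the lens.

m = -0.587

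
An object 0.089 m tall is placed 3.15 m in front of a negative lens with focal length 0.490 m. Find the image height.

For a negative lens, f = -0.490 m.
1/d_i = 1/f − 1/d_o = 1/(-0.4900) − 1/(3.15) = -2.358, so d_i = -0.4240 m.
m = −d_i/d_o = +0.1346.
|h_i| = |m|·h_o = 0.1346 × 0.089 = 0.0120 m. The image is virtual, upright and reduced, on the same side as the object.

0.0120 m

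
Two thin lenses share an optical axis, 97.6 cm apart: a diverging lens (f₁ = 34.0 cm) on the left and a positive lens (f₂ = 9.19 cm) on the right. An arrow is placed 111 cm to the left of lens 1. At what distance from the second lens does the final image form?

9.93 cm

Lens 1 is diverging, so f₁ = −34.0 cm.
Lens 1: 1/d_i1 = 1/f₁ − 1/d_o1 = 1/(-34.0) − 1/(111) = -0.03842, so d_i1 = -26.03 cm.
The intermediate image is 26.03 cm to the left of lens 1 (virtual), which is 97.6 − (-26.03) = 123.6 cm to the left of lens 2, so d_o2 = +123.6 cm.
Lens 2: 1/d_i2 = 1/f₂ − 1/d_o2 = 1/(9.19) − 1/(123.6) = 0.1007, so d_i2 = 9.93 cm.
The final image is real, 9.93 cm to the right of lens 2 (overall magnification ≈ -0.019).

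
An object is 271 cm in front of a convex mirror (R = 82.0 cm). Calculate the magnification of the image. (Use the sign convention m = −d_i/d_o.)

f = R/2 = 82.0/2 = 41.00 cm; for a convex mirror, f = -41.00 cm.
1/d_i = 1/f − 1/d_o = 1/(-41.00) − 1/(271) = -0.02808, so d_i = -35.61 cm.
m = −d_i/d_o = −(-35.61)/(271) = +0.131.
The image is virtual, upright and reduced, behind the mirror.

m = +0.131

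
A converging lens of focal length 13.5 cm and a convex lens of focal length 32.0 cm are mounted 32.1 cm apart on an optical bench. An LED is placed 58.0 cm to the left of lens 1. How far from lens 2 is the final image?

Lens 1: 1/d_i1 = 1/f₁ − 1/d_o1 = 1/(13.5) − 1/(58.0) = 0.05683, so d_i1 = 17.60 cm.
The intermediate image is 17.60 cm to the right of lens 1, which is 32.1 − (17.60) = 14.50 cm to the left of lens 2, so d_o2 = +14.50 cm.
Lens 2: 1/d_i2 = 1/f₂ − 1/d_o2 = 1/(32.0) − 1/(14.50) = -0.03772, so d_i2 = -26.5 cm.
The final image is virtual, 26.5 cm to the left of lens 2 (overall magnification ≈ -0.55).

26.5 cm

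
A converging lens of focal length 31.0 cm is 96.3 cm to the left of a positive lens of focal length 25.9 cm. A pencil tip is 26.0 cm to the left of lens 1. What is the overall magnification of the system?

m = -0.693

Lens 1: 1/d_i1 = 1/(31.0) − 1/(26.0) = -0.006203, so d_i1 = -161.2 cm; m₁ = −d_i1/d_o1 = +6.200.
d_o2 = 96.3 − (-161.2) = 257.5 cm.
Lens 2: 1/d_i2 = 1/(25.9) − 1/(257.5) = 0.03473, so d_i2 = 28.80 cm; m₂ = −d_i2/d_o2 = -0.1118.
m = m₁·m₂ = (+6.200)(-0.1118) = -0.693.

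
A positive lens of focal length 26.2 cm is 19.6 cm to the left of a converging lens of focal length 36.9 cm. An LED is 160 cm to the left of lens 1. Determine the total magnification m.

m = -0.149

Lens 1: 1/d_i1 = 1/(26.2) − 1/(160) = 0.03192, so d_i1 = 31.33 cm; m₁ = −d_i1/d_o1 = -0.1958.
d_o2 = 19.6 − (31.33) = -11.73 cm (virtual object).
Lens 2: 1/d_i2 = 1/(36.9) − 1/(-11.73) = 0.1124, so d_i2 = 8.901 cm; m₂ = −d_i2/d_o2 = +0.7588.
m = m₁·m₂ = (-0.1958)(+0.7588) = -0.149.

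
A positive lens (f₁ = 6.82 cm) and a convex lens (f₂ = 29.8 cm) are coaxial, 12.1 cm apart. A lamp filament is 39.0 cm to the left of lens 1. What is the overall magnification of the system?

m = -0.243

Lens 1: 1/d_i1 = 1/(6.82) − 1/(39.0) = 0.1210, so d_i1 = 8.265 cm; m₁ = −d_i1/d_o1 = -0.2119.
d_o2 = 12.1 − (8.265) = 3.835 cm.
Lens 2: 1/d_i2 = 1/(29.8) − 1/(3.835) = -0.2272, so d_i2 = -4.401 cm; m₂ = −d_i2/d_o2 = +1.148.
m = m₁·m₂ = (-0.2119)(+1.148) = -0.243.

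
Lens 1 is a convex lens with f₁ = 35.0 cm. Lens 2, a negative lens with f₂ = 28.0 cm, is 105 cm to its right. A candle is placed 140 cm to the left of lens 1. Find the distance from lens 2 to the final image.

Lens 1: 1/d_i1 = 1/f₁ − 1/d_o1 = 1/(35.0) − 1/(140) = 0.02143, so d_i1 = 46.67 cm.
The intermediate image is 46.67 cm to the right of lens 1, which is 105 − (46.67) = 58.33 cm to the left of lens 2, so d_o2 = +58.33 cm.
Lens 2 is diverging, so f₂ = −28.0 cm.
Lens 2: 1/d_i2 = 1/f₂ − 1/d_o2 = 1/(-28.0) − 1/(58.33) = -0.05286, so d_i2 = -18.9 cm.
The final image is virtual, 18.9 cm to the left of lens 2 (overall magnification ≈ -0.11).

18.9 cm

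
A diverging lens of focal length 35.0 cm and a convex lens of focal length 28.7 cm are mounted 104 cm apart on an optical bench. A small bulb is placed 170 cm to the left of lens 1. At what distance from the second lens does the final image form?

Lens 1 is diverging, so f₁ = −35.0 cm.
Lens 1: 1/d_i1 = 1/f₁ − 1/d_o1 = 1/(-35.0) − 1/(170) = -0.03445, so d_i1 = -29.02 cm.
The intermediate image is 29.02 cm to the left of lens 1 (virtual), which is 104 − (-29.02) = 133.0 cm to the left of lens 2, so d_o2 = +133.0 cm.
Lens 2: 1/d_i2 = 1/f₂ − 1/d_o2 = 1/(28.7) − 1/(133.0) = 0.02732, so d_i2 = 36.6 cm.
The final image is real, 36.6 cm to the right of lens 2 (overall magnification ≈ -0.047).

36.6 cm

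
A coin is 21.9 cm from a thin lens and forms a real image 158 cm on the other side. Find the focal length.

Real image ⇒ d_i = +158 cm.
1/f = 1/d_o + 1/d_i = 1/(21.9) + 1/(158) = 0.05199, so f = 19.2 cm.
Since f is positive, the thin lens is converging.

f = 19.2 cm (converging)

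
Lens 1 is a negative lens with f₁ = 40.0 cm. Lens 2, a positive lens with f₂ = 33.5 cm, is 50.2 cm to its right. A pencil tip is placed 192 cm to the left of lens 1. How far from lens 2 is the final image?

56.0 cm

Lens 1 is diverging, so f₁ = −40.0 cm.
Lens 1: 1/d_i1 = 1/f₁ − 1/d_o1 = 1/(-40.0) − 1/(192) = -0.03021, so d_i1 = -33.10 cm.
The intermediate image is 33.10 cm to the left of lens 1 (virtual), which is 50.2 − (-33.10) = 83.30 cm to the left of lens 2, so d_o2 = +83.30 cm.
Lens 2: 1/d_i2 = 1/f₂ − 1/d_o2 = 1/(33.5) − 1/(83.30) = 0.01785, so d_i2 = 56.0 cm.
The final image is real, 56.0 cm to the right of lens 2 (overall magnification ≈ -0.12).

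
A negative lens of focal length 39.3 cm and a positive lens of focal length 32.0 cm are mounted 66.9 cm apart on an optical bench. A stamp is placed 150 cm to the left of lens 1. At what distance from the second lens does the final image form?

47.5 cm

Lens 1 is diverging, so f₁ = −39.3 cm.
Lens 1: 1/d_i1 = 1/f₁ − 1/d_o1 = 1/(-39.3) − 1/(150) = -0.03211, so d_i1 = -31.14 cm.
The intermediate image is 31.14 cm to the left of lens 1 (virtual), which is 66.9 − (-31.14) = 98.04 cm to the left of lens 2, so d_o2 = +98.04 cm.
Lens 2: 1/d_i2 = 1/f₂ − 1/d_o2 = 1/(32.0) − 1/(98.04) = 0.02105, so d_i2 = 47.5 cm.
The final image is real, 47.5 cm to the right of lens 2 (overall magnification ≈ -0.10).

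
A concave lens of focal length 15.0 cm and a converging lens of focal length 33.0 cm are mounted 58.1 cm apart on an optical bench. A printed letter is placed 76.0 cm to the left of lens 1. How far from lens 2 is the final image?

61.9 cm

Lens 1 is diverging, so f₁ = −15.0 cm.
Lens 1: 1/d_i1 = 1/f₁ − 1/d_o1 = 1/(-15.0) − 1/(76.0) = -0.07982, so d_i1 = -12.53 cm.
The intermediate image is 12.53 cm to the left of lens 1 (virtual), which is 58.1 − (-12.53) = 70.63 cm to the left of lens 2, so d_o2 = +70.63 cm.
Lens 2: 1/d_i2 = 1/f₂ − 1/d_o2 = 1/(33.0) − 1/(70.63) = 0.01614, so d_i2 = 61.9 cm.
The final image is real, 61.9 cm to the right of lens 2 (overall magnification ≈ -0.14).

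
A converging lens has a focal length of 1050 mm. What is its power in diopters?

f = 105 cm = 1.05 m.
P = 1/f = 1/(1.05 m) = +0.952 D.

P = +0.952 D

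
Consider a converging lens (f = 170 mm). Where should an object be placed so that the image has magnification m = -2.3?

244 mm

m = −d_i/d_o ⇒ d_i = −m·d_o.
1/f = 1/d_o + 1/d_i = 1/d_o − 1/(m·d_o) = (1 − 1/m)/d_o, so d_o = f(1 − 1/m) = (170.0)(1 − 1/(-2.3)) = 244 mm.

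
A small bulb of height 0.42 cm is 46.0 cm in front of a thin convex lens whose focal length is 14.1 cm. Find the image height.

0.186 cm

1/d_i = 1/f − 1/d_o = 1/(14.10) − 1/(46.0) = 0.04918, so d_i = 20.33 cm.
m = −d_i/d_o = -0.4420.
|h_i| = |m|·h_o = 0.4420 × 0.42 = 0.186 cm. The image is real, inverted and reduced, on the far side of the lens.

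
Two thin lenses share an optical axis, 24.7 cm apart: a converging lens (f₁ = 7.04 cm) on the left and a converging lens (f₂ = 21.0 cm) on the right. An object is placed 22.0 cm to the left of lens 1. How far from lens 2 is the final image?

45.3 cm

Lens 1: 1/d_i1 = 1/f₁ − 1/d_o1 = 1/(7.04) − 1/(22.0) = 0.09659, so d_i1 = 10.35 cm.
The intermediate image is 10.35 cm to the right of lens 1, which is 24.7 − (10.35) = 14.35 cm to the left of lens 2, so d_o2 = +14.35 cm.
Lens 2: 1/d_i2 = 1/f₂ − 1/d_o2 = 1/(21.0) − 1/(14.35) = -0.02207, so d_i2 = -45.3 cm.
The final image is virtual, 45.3 cm to the left of lens 2 (overall magnification ≈ -1.5).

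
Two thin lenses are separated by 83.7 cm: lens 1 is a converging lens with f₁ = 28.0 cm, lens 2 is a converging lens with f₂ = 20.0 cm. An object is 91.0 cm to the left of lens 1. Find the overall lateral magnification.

Lens 1: 1/d_i1 = 1/(28.0) − 1/(91.0) = 0.02473, so d_i1 = 40.44 cm; m₁ = −d_i1/d_o1 = -0.4444.
d_o2 = 83.7 − (40.44) = 43.26 cm.
Lens 2: 1/d_i2 = 1/(20.0) − 1/(43.26) = 0.02688, so d_i2 = 37.20 cm; m₂ = −d_i2/d_o2 = -0.8598.
m = m₁·m₂ = (-0.4444)(-0.8598) = +0.382.

m = +0.382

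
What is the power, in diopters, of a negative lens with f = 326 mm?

P = -3.07 D

For a negative lens, f = −326 mm.
f = -32.6 cm = -0.326 m.
P = 1/f = 1/(-0.326 m) = -3.07 D.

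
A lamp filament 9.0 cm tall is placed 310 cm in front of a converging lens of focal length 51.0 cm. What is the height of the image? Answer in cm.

1.77 cm

1/d_i = 1/f − 1/d_o = 1/(51.00) − 1/(310) = 0.01638, so d_i = 61.04 cm.
m = −d_i/d_o = -0.1969.
|h_i| = |m|·h_o = 0.1969 × 9.0 = 1.77 cm. The image is real, inverted and reduced, on the far side of the lens.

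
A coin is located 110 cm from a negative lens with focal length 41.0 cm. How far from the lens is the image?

29.9 cm

For a negative lens, f = -41.0 cm.
Lens equation: 1/s_i = 1/f − 1/s_o = 1/(-41.00) − 1/(110) = -0.02439 − 0.009091 = -0.03348, so s_i = -29.9 cm.
The image is virtual, upright and reduced, on the same side as the object.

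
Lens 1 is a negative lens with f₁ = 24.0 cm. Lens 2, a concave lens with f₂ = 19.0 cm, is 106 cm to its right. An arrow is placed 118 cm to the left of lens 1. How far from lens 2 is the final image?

16.5 cm

Lens 1 is diverging, so f₁ = −24.0 cm.
Lens 1: 1/d_i1 = 1/f₁ − 1/d_o1 = 1/(-24.0) − 1/(118) = -0.05014, so d_i1 = -19.94 cm.
The intermediate image is 19.94 cm to the left of lens 1 (virtual), which is 106 − (-19.94) = 125.9 cm to the left of lens 2, so d_o2 = +125.9 cm.
Lens 2 is diverging, so f₂ = −19.0 cm.
Lens 2: 1/d_i2 = 1/f₂ − 1/d_o2 = 1/(-19.0) − 1/(125.9) = -0.06057, so d_i2 = -16.5 cm.
The final image is virtual, 16.5 cm to the left of lens 2 (overall magnification ≈ 0.022).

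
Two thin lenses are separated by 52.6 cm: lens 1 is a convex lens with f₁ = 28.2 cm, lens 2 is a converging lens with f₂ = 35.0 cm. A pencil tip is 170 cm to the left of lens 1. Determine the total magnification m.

m = -0.429

Lens 1: 1/d_i1 = 1/(28.2) − 1/(170) = 0.02958, so d_i1 = 33.81 cm; m₁ = −d_i1/d_o1 = -0.1989.
d_o2 = 52.6 − (33.81) = 18.79 cm.
Lens 2: 1/d_i2 = 1/(35.0) − 1/(18.79) = -0.02465, so d_i2 = -40.57 cm; m₂ = −d_i2/d_o2 = +2.159.
m = m₁·m₂ = (-0.1989)(+2.159) = -0.429.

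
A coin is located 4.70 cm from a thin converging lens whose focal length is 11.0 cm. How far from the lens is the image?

8.21 cm

Thin-lens equation: 1/s_i = 1/f − 1/s_o = 1/(11.00) − 1/(4.70) = 0.09091 − 0.2128 = -0.1219, so s_i = -8.21 cm.
The image is virtual, upright and enlarged, on the same side as the object.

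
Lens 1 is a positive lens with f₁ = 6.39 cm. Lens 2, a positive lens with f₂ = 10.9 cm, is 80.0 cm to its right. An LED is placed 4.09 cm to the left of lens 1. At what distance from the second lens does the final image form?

12.4 cm

Lens 1: 1/d_i1 = 1/f₁ − 1/d_o1 = 1/(6.39) − 1/(4.09) = -0.08800, so d_i1 = -11.36 cm.
The intermediate image is 11.36 cm to the left of lens 1 (virtual), which is 80.0 − (-11.36) = 91.36 cm to the left of lens 2, so d_o2 = +91.36 cm.
Lens 2: 1/d_i2 = 1/f₂ − 1/d_o2 = 1/(10.9) − 1/(91.36) = 0.08080, so d_i2 = 12.4 cm.
The final image is real, 12.4 cm to the right of lens 2 (overall magnification ≈ -0.38).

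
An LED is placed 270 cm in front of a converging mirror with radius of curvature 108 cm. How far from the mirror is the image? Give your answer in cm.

f = R/2 = 108/2 = 54.00 cm.
Mirror equation: 1/d_i = 1/f − 1/d_o = 1/(54.00) − 1/(270) = 0.01852 − 0.003704 = 0.01481, so d_i = 67.5 cm.
The image is real, inverted and reduced, in front of the mirror.

67.5 cm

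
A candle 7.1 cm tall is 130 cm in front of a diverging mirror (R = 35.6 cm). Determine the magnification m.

f = R/2 = 35.6/2 = 17.80 cm; for a diverging mirror, f = -17.80 cm.
1/d_i = 1/f − 1/d_o = 1/(-17.80) − 1/(130) = -0.06387, so d_i = -15.66 cm.
m = −d_i/d_o = −(-15.66)/(130) = +0.120.
The image is virtual, upright and reduced, behind the mirror.

m = +0.120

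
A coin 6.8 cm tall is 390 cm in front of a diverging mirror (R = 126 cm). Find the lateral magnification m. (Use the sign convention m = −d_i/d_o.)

m = +0.139

f = R/2 = 126/2 = 63.00 cm; for a diverging mirror, f = -63.00 cm.
1/d_i = 1/f − 1/d_o = 1/(-63.00) − 1/(390) = -0.01844, so d_i = -54.24 cm.
m = −d_i/d_o = −(-54.24)/(390) = +0.139.
The image is virtual, upright and reduced, behind the mirror.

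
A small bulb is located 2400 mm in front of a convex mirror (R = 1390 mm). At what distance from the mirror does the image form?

539 mm

f = R/2 = 1390/2 = 695.0 mm; for a convex mirror, f = -695.0 mm.
Mirror equation: 1/v = 1/f − 1/u = 1/(-695.0) − 1/(2400) = -0.001439 − 0.0004167 = -0.001856, so v = -539 mm.
The image is virtual, upright and reduced, behind the mirror.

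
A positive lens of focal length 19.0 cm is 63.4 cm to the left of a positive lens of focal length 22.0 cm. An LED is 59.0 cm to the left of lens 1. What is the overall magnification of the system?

Lens 1: 1/d_i1 = 1/(19.0) − 1/(59.0) = 0.03568, so d_i1 = 28.02 cm; m₁ = −d_i1/d_o1 = -0.4749.
d_o2 = 63.4 − (28.02) = 35.38 cm.
Lens 2: 1/d_i2 = 1/(22.0) − 1/(35.38) = 0.01719, so d_i2 = 58.17 cm; m₂ = −d_i2/d_o2 = -1.644.
m = m₁·m₂ = (-0.4749)(-1.644) = +0.781.

m = +0.781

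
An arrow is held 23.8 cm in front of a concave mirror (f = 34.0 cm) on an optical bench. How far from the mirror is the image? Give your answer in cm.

79.3 cm

Mirror equation: 1/s_i = 1/f − 1/s_o = 1/(34.00) − 1/(23.8) = 0.02941 − 0.04202 = -0.01261, so s_i = -79.3 cm.
The image is virtual, upright and enlarged, behind the mirror.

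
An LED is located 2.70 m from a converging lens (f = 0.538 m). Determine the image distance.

Thin-lens equation: 1/s_i = 1/f − 1/s_o = 1/(0.5380) − 1/(2.70) = 1.859 − 0.3704 = 1.488, so s_i = 0.672 m.
The image is real, inverted and reduced, on the far side of the lens.

0.672 m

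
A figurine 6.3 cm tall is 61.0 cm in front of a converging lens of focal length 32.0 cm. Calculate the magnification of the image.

m = -1.10

1/d_i = 1/f − 1/d_o = 1/(32.00) − 1/(61.0) = 0.01486, so d_i = 67.31 cm.
m = −d_i/d_o = −(67.31)/(61.0) = -1.10.
The image is real, inverted and enlarged, on the far side of the lens.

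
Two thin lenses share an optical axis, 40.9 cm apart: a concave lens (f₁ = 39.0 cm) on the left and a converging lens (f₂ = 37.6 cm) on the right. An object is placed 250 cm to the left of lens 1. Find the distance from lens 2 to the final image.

Lens 1 is diverging, so f₁ = −39.0 cm.
Lens 1: 1/d_i1 = 1/f₁ − 1/d_o1 = 1/(-39.0) − 1/(250) = -0.02964, so d_i1 = -33.74 cm.
The intermediate image is 33.74 cm to the left of lens 1 (virtual), which is 40.9 − (-33.74) = 74.64 cm to the left of lens 2, so d_o2 = +74.64 cm.
Lens 2: 1/d_i2 = 1/f₂ − 1/d_o2 = 1/(37.6) − 1/(74.64) = 0.01320, so d_i2 = 75.8 cm.
The final image is real, 75.8 cm to the right of lens 2 (overall magnification ≈ -0.14).

75.8 cm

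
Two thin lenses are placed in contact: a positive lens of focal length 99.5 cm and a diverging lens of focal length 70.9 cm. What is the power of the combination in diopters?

P₁ = 1/f₁ = 1/(0.995 m) = +1.005 D; P₂ = 1/f₂ = 1/(-0.709 m) = -1.410 D.
For thin lenses in contact, P = P₁ + P₂ = (+1.005) + (-1.410) = -0.405 D.

P = -0.405 D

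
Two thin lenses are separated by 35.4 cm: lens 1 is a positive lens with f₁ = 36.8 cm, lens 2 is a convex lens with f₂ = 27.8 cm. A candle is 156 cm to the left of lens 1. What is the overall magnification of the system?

Lens 1: 1/d_i1 = 1/(36.8) − 1/(156) = 0.02076, so d_i1 = 48.16 cm; m₁ = −d_i1/d_o1 = -0.3087.
d_o2 = 35.4 − (48.16) = -12.76 cm (virtual object).
Lens 2: 1/d_i2 = 1/(27.8) − 1/(-12.76) = 0.1143, so d_i2 = 8.746 cm; m₂ = −d_i2/d_o2 = +0.6854.
m = m₁·m₂ = (-0.3087)(+0.6854) = -0.212.

m = -0.212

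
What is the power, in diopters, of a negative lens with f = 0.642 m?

For a negative lens, f = −0.642 m.
P = 1/f = 1/(-0.642 m) = -1.56 D.

P = -1.56 D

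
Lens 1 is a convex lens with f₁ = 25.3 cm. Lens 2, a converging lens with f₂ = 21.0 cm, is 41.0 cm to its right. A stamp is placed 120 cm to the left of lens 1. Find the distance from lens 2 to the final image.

Lens 1: 1/d_i1 = 1/f₁ − 1/d_o1 = 1/(25.3) − 1/(120) = 0.03119, so d_i1 = 32.06 cm.
The intermediate image is 32.06 cm to the right of lens 1, which is 41.0 − (32.06) = 8.940 cm to the left of lens 2, so d_o2 = +8.940 cm.
Lens 2: 1/d_i2 = 1/f₂ − 1/d_o2 = 1/(21.0) − 1/(8.940) = -0.06424, so d_i2 = -15.6 cm.
The final image is virtual, 15.6 cm to the left of lens 2 (overall magnification ≈ -0.47).

15.6 cm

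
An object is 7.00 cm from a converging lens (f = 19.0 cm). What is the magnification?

m = +1.58

1/d_i = 1/f − 1/d_o = 1/(19.00) − 1/(7.00) = -0.09023, so d_i = -11.08 cm.
m = −d_i/d_o = −(-11.08)/(7.00) = +1.58.
The image is virtual, upright and enlarged, on the same side as the object.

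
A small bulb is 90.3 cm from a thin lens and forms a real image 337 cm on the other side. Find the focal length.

Real image ⇒ d_i = +337 cm.
1/f = 1/d_o + 1/d_i = 1/(90.3) + 1/(337) = 0.01404, so f = 71.2 cm.
Since f is positive, the thin lens is converging.

f = 71.2 cm (converging)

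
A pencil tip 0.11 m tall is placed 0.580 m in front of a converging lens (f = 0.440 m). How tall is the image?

1/d_i = 1/f − 1/d_o = 1/(0.4400) − 1/(0.580) = 0.5486, so d_i = 1.823 m.
m = −d_i/d_o = -3.143.
|h_i| = |m|·h_o = 3.143 × 0.11 = 0.346 m. The image is real, inverted and enlarged, on the far side of the lens.

0.346 m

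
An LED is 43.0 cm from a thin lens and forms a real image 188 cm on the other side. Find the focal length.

Real image ⇒ d_i = +188 cm.
1/f = 1/d_o + 1/d_i = 1/(43.0) + 1/(188) = 0.02857, so f = 35.0 cm.
Since f is positive, the thin lens is converging.

f = 35.0 cm (converging)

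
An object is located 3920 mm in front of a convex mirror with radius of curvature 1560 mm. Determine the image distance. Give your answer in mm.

651 mm

f = R/2 = 1560/2 = 780.0 mm; for a convex mirror, f = -780.0 mm.
Mirror equation: 1/v = 1/f − 1/u = 1/(-780.0) − 1/(3920) = -0.001282 − 0.0002551 = -0.001537, so v = -651 mm.
The image is virtual, upright and reduced, behind the mirror.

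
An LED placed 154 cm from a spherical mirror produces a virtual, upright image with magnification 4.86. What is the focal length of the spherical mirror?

m = −d_i/d_o ⇒ d_i = −m·d_o = −(+4.86)·(154) = -748.4 cm.
1/f = 1/d_o + 1/d_i = 1/(154) + 1/(-748.4) = 0.005157, so f = 194 cm.
Since f is positive, the spherical mirror is concave.

f = 194 cm (concave)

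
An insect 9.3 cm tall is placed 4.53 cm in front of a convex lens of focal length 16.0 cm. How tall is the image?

13.0 cm

1/d_i = 1/f − 1/d_o = 1/(16.00) − 1/(4.53) = -0.1583, so d_i = -6.319 cm.
m = −d_i/d_o = +1.395.
|h_i| = |m|·h_o = 1.395 × 9.3 = 13.0 cm. The image is virtual, upright and enlarged, on the same side as the object.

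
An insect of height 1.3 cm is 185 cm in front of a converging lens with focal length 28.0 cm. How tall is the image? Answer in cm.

1/d_i = 1/f − 1/d_o = 1/(28.00) − 1/(185) = 0.03031, so d_i = 32.99 cm.
m = −d_i/d_o = -0.1783.
|h_i| = |m|·h_o = 0.1783 × 1.3 = 0.232 cm. The image is real, inverted and reduced, on the far side of the lens.

0.232 cm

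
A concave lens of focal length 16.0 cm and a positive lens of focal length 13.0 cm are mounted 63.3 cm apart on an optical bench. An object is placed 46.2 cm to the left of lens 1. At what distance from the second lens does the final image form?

Lens 1 is diverging, so f₁ = −16.0 cm.
Lens 1: 1/d_i1 = 1/f₁ − 1/d_o1 = 1/(-16.0) − 1/(46.2) = -0.08415, so d_i1 = -11.88 cm.
The intermediate image is 11.88 cm to the left of lens 1 (virtual), which is 63.3 − (-11.88) = 75.18 cm to the left of lens 2, so d_o2 = +75.18 cm.
Lens 2: 1/d_i2 = 1/f₂ − 1/d_o2 = 1/(13.0) − 1/(75.18) = 0.06362, so d_i2 = 15.7 cm.
The final image is real, 15.7 cm to the right of lens 2 (overall magnification ≈ -0.054).

15.7 cm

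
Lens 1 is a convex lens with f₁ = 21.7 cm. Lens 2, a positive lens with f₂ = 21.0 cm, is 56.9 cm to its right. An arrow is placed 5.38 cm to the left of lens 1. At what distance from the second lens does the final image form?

31.2 cm

Lens 1: 1/d_i1 = 1/f₁ − 1/d_o1 = 1/(21.7) − 1/(5.38) = -0.1398, so d_i1 = -7.154 cm.
The intermediate image is 7.154 cm to the left of lens 1 (virtual), which is 56.9 − (-7.154) = 64.05 cm to the left of lens 2, so d_o2 = +64.05 cm.
Lens 2: 1/d_i2 = 1/f₂ − 1/d_o2 = 1/(21.0) − 1/(64.05) = 0.03201, so d_i2 = 31.2 cm.
The final image is real, 31.2 cm to the right of lens 2 (overall magnification ≈ -0.65).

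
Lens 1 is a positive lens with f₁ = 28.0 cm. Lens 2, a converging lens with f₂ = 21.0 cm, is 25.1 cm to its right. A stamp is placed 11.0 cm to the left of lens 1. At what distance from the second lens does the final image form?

Lens 1: 1/d_i1 = 1/f₁ − 1/d_o1 = 1/(28.0) − 1/(11.0) = -0.05519, so d_i1 = -18.12 cm.
The intermediate image is 18.12 cm to the left of lens 1 (virtual), which is 25.1 − (-18.12) = 43.22 cm to the left of lens 2, so d_o2 = +43.22 cm.
Lens 2: 1/d_i2 = 1/f₂ − 1/d_o2 = 1/(21.0) − 1/(43.22) = 0.02448, so d_i2 = 40.8 cm.
The final image is real, 40.8 cm to the right of lens 2 (overall magnification ≈ -1.6).

40.8 cm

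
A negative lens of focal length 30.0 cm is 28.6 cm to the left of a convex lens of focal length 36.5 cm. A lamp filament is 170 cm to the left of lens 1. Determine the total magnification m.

f₁ = −30.0 cm (diverging).
Lens 1: 1/d_i1 = 1/(-30.0) − 1/(170) = -0.03922, so d_i1 = -25.50 cm; m₁ = −d_i1/d_o1 = +0.1500.
d_o2 = 28.6 − (-25.50) = 54.10 cm.
Lens 2: 1/d_i2 = 1/(36.5) − 1/(54.10) = 0.008913, so d_i2 = 112.2 cm; m₂ = −d_i2/d_o2 = -2.074.
m = m₁·m₂ = (+0.1500)(-2.074) = -0.311.

m = -0.311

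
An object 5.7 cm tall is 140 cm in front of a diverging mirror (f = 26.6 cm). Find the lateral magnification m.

m = +0.160

For a diverging mirror, f = -26.6 cm.
1/d_i = 1/f − 1/d_o = 1/(-26.60) − 1/(140) = -0.04474, so d_i = -22.35 cm.
m = −d_i/d_o = −(-22.35)/(140) = +0.160.
The image is virtual, upright and reduced, behind the mirror.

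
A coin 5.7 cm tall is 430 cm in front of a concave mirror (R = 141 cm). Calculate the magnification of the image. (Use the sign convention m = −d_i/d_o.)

f = R/2 = 141/2 = 70.50 cm.
1/d_i = 1/f − 1/d_o = 1/(70.50) − 1/(430) = 0.01186, so d_i = 84.33 cm.
m = −d_i/d_o = −(84.33)/(430) = -0.196.
The image is real, inverted and reduced, in front of the mirror.

m = -0.196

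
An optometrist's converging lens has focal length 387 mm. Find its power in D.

f = 38.7 cm = 0.387 m.
P = 1/f = 1/(0.387 m) = +2.58 D.

P = +2.58 D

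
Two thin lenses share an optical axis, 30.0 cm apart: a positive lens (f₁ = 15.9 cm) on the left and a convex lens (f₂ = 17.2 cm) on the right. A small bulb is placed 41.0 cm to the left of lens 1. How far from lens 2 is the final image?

5.26 cm

Lens 1: 1/d_i1 = 1/f₁ − 1/d_o1 = 1/(15.9) − 1/(41.0) = 0.03850, so d_i1 = 25.97 cm.
The intermediate image is 25.97 cm to the right of lens 1, which is 30.0 − (25.97) = 4.030 cm to the left of lens 2, so d_o2 = +4.030 cm.
Lens 2: 1/d_i2 = 1/f₂ − 1/d_o2 = 1/(17.2) − 1/(4.030) = -0.1900, so d_i2 = -5.26 cm.
The final image is virtual, 5.26 cm to the left of lens 2 (overall magnification ≈ -0.83).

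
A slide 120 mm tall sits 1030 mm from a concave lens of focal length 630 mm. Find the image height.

For a concave lens, f = -630 mm.
1/d_i = 1/f − 1/d_o = 1/(-630.0) − 1/(1030) = -0.002558, so d_i = -390.9 mm.
m = −d_i/d_o = +0.3795.
|h_i| = |m|·h_o = 0.3795 × 120 = 45.5 mm. The image is virtual, upright and reduced, on the same side as the object.

45.5 mm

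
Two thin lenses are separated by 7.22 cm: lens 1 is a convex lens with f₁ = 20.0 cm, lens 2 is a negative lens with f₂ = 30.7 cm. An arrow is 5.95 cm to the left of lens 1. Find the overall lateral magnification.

m = +0.942

Lens 1: 1/d_i1 = 1/(20.0) − 1/(5.95) = -0.1181, so d_i1 = -8.470 cm; m₁ = −d_i1/d_o1 = +1.424.
d_o2 = 7.22 − (-8.470) = 15.69 cm.
f₂ = −30.7 cm (diverging).
Lens 2: 1/d_i2 = 1/(-30.7) − 1/(15.69) = -0.09631, so d_i2 = -10.38 cm; m₂ = −d_i2/d_o2 = +0.6618.
m = m₁·m₂ = (+1.424)(+0.6618) = +0.942.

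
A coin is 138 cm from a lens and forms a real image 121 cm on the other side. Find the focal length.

f = 64.5 cm (converging)

Real image ⇒ d_i = +121 cm.
1/f = 1/d_o + 1/d_i = 1/(138) + 1/(121) = 0.01551, so f = 64.5 cm.
Since f is positive, the lens is converging.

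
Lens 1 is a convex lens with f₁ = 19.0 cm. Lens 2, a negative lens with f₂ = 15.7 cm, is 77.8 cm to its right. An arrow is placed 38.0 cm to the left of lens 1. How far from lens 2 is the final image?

Lens 1: 1/d_i1 = 1/f₁ − 1/d_o1 = 1/(19.0) − 1/(38.0) = 0.02632, so d_i1 = 38.00 cm.
The intermediate image is 38.00 cm to the right of lens 1, which is 77.8 − (38.00) = 39.80 cm to the left of lens 2, so d_o2 = +39.80 cm.
Lens 2 is diverging, so f₂ = −15.7 cm.
Lens 2: 1/d_i2 = 1/f₂ − 1/d_o2 = 1/(-15.7) − 1/(39.80) = -0.08882, so d_i2 = -11.3 cm.
The final image is virtual, 11.3 cm to the left of lens 2 (overall magnification ≈ -0.28).

11.3 cm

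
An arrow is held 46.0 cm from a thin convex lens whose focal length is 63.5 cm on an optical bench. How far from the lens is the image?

167 cm

Thin-lens equation: 1/s_i = 1/f − 1/s_o = 1/(63.50) − 1/(46.0) = 0.01575 − 0.02174 = -0.005991, so s_i = -167 cm.
The image is virtual, upright and enlarged, on the same side as the object.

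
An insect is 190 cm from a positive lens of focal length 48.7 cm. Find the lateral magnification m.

1/d_i = 1/f − 1/d_o = 1/(48.70) − 1/(190) = 0.01527, so d_i = 65.48 cm.
m = −d_i/d_o = −(65.48)/(190) = -0.345.
The image is real, inverted and reduced, on the far side of the lens.

m = -0.345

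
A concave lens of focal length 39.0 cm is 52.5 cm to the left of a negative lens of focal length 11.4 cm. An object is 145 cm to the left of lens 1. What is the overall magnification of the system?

m = +0.0255

f₁ = −39.0 cm (diverging).
Lens 1: 1/d_i1 = 1/(-39.0) − 1/(145) = -0.03254, so d_i1 = -30.73 cm; m₁ = −d_i1/d_o1 = +0.2119.
d_o2 = 52.5 − (-30.73) = 83.23 cm.
f₂ = −11.4 cm (diverging).
Lens 2: 1/d_i2 = 1/(-11.4) − 1/(83.23) = -0.09973, so d_i2 = -10.03 cm; m₂ = −d_i2/d_o2 = +0.1205.
m = m₁·m₂ = (+0.2119)(+0.1205) = +0.0255.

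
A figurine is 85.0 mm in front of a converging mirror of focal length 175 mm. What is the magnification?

1/d_i = 1/f − 1/d_o = 1/(175.0) − 1/(85.0) = -0.006050, so d_i = -165.3 mm.
m = −d_i/d_o = −(-165.3)/(85.0) = +1.94.
The image is virtual, upright and enlarged, behind the mirror.

m = +1.94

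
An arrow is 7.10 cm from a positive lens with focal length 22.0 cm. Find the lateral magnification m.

1/d_i = 1/f − 1/d_o = 1/(22.00) − 1/(7.10) = -0.09539, so d_i = -10.48 cm.
m = −d_i/d_o = −(-10.48)/(7.10) = +1.48.
The image is virtual, upright and enlarged, on the same side as the object.

m = +1.48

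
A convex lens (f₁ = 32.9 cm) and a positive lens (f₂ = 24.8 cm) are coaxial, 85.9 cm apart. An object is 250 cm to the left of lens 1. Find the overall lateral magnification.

m = +0.162

Lens 1: 1/d_i1 = 1/(32.9) − 1/(250) = 0.02640, so d_i1 = 37.89 cm; m₁ = −d_i1/d_o1 = -0.1516.
d_o2 = 85.9 − (37.89) = 48.01 cm.
Lens 2: 1/d_i2 = 1/(24.8) − 1/(48.01) = 0.01949, so d_i2 = 51.30 cm; m₂ = −d_i2/d_o2 = -1.069.
m = m₁·m₂ = (-0.1516)(-1.069) = +0.162.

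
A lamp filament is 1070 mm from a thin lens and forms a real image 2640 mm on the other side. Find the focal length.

f = 761 mm (converging)

Real image ⇒ d_i = +2640 mm.
1/f = 1/d_o + 1/d_i = 1/(1070) + 1/(2640) = 0.001313, so f = 761 mm.
Since f is positive, the thin lens is converging.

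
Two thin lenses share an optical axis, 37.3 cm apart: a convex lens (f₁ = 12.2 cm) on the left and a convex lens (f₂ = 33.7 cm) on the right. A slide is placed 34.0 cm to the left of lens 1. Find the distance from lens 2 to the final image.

Lens 1: 1/d_i1 = 1/f₁ − 1/d_o1 = 1/(12.2) − 1/(34.0) = 0.05256, so d_i1 = 19.03 cm.
The intermediate image is 19.03 cm to the right of lens 1, which is 37.3 − (19.03) = 18.27 cm to the left of lens 2, so d_o2 = +18.27 cm.
Lens 2: 1/d_i2 = 1/f₂ − 1/d_o2 = 1/(33.7) − 1/(18.27) = -0.02506, so d_i2 = -39.9 cm.
The final image is virtual, 39.9 cm to the left of lens 2 (overall magnification ≈ -1.2).

39.9 cm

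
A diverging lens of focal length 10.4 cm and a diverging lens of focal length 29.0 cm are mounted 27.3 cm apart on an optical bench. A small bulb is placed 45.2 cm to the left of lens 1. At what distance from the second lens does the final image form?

16.0 cm

Lens 1 is diverging, so f₁ = −10.4 cm.
Lens 1: 1/d_i1 = 1/f₁ − 1/d_o1 = 1/(-10.4) − 1/(45.2) = -0.1183, so d_i1 = -8.455 cm.
The intermediate image is 8.455 cm to the left of lens 1 (virtual), which is 27.3 − (-8.455) = 35.76 cm to the left of lens 2, so d_o2 = +35.76 cm.
Lens 2 is diverging, so f₂ = −29.0 cm.
Lens 2: 1/d_i2 = 1/f₂ − 1/d_o2 = 1/(-29.0) − 1/(35.76) = -0.06245, so d_i2 = -16.0 cm.
The final image is virtual, 16.0 cm to the left of lens 2 (overall magnification ≈ 0.084).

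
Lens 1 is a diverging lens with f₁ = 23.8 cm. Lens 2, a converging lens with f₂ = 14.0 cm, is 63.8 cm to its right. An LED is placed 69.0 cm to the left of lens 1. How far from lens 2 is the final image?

16.9 cm

Lens 1 is diverging, so f₁ = −23.8 cm.
Lens 1: 1/d_i1 = 1/f₁ − 1/d_o1 = 1/(-23.8) − 1/(69.0) = -0.05651, so d_i1 = -17.70 cm.
The intermediate image is 17.70 cm to the left of lens 1 (virtual), which is 63.8 − (-17.70) = 81.50 cm to the left of lens 2, so d_o2 = +81.50 cm.
Lens 2: 1/d_i2 = 1/f₂ − 1/d_o2 = 1/(14.0) − 1/(81.50) = 0.05916, so d_i2 = 16.9 cm.
The final image is real, 16.9 cm to the right of lens 2 (overall magnification ≈ -0.053).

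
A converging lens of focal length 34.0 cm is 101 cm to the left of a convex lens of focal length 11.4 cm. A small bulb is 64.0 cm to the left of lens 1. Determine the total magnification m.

Lens 1: 1/d_i1 = 1/(34.0) − 1/(64.0) = 0.01379, so d_i1 = 72.53 cm; m₁ = −d_i1/d_o1 = -1.133.
d_o2 = 101 − (72.53) = 28.47 cm.
Lens 2: 1/d_i2 = 1/(11.4) − 1/(28.47) = 0.05259, so d_i2 = 19.01 cm; m₂ = −d_i2/d_o2 = -0.6678.
m = m₁·m₂ = (-1.133)(-0.6678) = +0.757.

m = +0.757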